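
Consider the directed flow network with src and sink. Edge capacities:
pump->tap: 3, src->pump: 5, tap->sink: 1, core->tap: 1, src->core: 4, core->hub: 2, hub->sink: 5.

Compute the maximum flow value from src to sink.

Augment src->pump->tap->sink: bottleneck 1. Total 1.
Augment src->core->hub->sink: bottleneck 2. Total 3.
No augmenting path remains in the residual graph.

3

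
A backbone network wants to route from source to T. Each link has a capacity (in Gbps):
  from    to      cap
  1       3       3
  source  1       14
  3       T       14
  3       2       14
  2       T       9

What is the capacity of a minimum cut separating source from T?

Max flow = 3 (via 1 augmenting path).
In the residual at optimum, the set reachable from source is {1, source}.
Cut edges: 1→3 (cap 3). Sum = 3.

3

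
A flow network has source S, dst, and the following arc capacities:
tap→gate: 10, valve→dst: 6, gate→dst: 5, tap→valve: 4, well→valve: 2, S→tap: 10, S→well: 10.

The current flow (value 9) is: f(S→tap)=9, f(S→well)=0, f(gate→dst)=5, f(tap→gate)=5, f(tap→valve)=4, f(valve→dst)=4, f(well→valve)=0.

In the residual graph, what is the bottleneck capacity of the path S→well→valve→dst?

2

Residual capacities along the path: S→well: 10, well→valve: 2, valve→dst: 2.
Minimum is 2.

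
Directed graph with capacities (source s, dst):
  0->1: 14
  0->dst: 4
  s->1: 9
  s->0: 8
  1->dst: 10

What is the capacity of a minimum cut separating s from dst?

14

Max flow = 14 (via 3 augmenting paths).
In the residual at optimum, the set reachable from s is {0, 1, s}.
Cut edges: 0->dst (cap 4), 1->dst (cap 10). Sum = 14.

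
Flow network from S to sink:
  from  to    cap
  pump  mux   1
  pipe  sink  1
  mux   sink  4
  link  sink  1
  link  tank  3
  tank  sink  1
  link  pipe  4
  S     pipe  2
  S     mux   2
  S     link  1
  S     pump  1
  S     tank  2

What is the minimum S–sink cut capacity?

6

Max flow = 6 (via 5 augmenting paths).
In the residual at optimum, the set reachable from S is {S, pipe, tank}.
Cut edges: S->pump (cap 1), S->link (cap 1), S->mux (cap 2), pipe->sink (cap 1), tank->sink (cap 1). Sum = 6.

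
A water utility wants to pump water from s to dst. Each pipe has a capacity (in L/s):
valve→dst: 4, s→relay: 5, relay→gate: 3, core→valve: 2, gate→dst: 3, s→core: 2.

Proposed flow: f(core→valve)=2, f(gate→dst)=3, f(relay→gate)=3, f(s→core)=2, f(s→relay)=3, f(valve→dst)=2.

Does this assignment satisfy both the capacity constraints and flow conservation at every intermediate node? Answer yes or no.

Yes

Every edge has 0 ≤ f(e) ≤ cap(e).
At each intermediate node, inflow equals outflow.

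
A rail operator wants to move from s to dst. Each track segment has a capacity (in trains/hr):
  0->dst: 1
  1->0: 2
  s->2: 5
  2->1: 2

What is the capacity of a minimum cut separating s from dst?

1

Max flow = 1 (via 1 augmenting path).
In the residual at optimum, the set reachable from s is {0, 1, 2, s}.
Cut edges: 0->dst (cap 1). Sum = 1.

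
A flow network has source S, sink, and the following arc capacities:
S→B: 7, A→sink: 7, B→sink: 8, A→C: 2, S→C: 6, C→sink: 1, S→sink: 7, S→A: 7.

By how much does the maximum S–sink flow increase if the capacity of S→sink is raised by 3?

Original max flow = 22.
After raising cap(S→sink), augmenting paths through that edge carry 3 more units.
New max flow = 25. Increase = 3.

3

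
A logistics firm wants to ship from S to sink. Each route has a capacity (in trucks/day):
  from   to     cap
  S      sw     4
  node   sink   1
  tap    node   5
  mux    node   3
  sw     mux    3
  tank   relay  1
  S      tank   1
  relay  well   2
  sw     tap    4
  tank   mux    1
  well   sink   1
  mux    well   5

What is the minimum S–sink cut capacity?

2

Max flow = 2 (via 2 augmenting paths).
In the residual at optimum, the set reachable from S is {S, mux, node, relay, sw, tank, tap, well}.
Cut edges: node→sink (cap 1), well→sink (cap 1). Sum = 2.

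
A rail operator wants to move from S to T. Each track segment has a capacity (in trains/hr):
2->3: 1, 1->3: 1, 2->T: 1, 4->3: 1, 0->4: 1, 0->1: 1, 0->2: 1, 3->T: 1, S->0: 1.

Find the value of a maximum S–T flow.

Augment S->0->2->T: bottleneck 1. Total 1.
No augmenting path remains in the residual graph.

1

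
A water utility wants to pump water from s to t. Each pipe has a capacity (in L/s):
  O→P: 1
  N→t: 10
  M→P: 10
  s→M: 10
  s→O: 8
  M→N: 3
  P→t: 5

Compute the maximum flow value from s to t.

8

Augment s→M→N→t: bottleneck 3. Total 3.
Augment s→M→P→t: bottleneck 5. Total 8.
No augmenting path remains in the residual graph.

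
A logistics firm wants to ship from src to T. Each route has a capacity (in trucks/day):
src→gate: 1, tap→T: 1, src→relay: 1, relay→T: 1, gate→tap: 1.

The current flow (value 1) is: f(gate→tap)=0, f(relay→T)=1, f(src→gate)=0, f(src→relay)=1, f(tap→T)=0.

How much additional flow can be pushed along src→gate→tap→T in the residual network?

1

Residual capacities along the path: src→gate: 1, gate→tap: 1, tap→T: 1.
Minimum is 1.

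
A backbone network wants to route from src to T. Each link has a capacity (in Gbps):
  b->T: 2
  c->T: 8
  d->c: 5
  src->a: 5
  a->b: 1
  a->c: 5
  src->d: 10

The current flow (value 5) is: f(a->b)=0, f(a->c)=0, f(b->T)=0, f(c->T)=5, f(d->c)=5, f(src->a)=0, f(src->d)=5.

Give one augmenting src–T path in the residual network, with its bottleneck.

Residual along src->a->c->T: src->a: 5, a->c: 5, c->T: 3.
Bottleneck = min = 3.

src->a->c->T, bottleneck 3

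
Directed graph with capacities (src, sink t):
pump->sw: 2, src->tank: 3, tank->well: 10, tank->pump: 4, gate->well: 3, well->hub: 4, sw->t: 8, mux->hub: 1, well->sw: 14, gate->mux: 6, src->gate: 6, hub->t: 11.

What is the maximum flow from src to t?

Augment src->tank->pump->sw->t: bottleneck 2. Total 2.
Augment src->tank->well->sw->t: bottleneck 1. Total 3.
Augment src->gate->well->sw->t: bottleneck 3. Total 6.
Augment src->gate->mux->hub->t: bottleneck 1. Total 7.
No augmenting path remains in the residual graph.

7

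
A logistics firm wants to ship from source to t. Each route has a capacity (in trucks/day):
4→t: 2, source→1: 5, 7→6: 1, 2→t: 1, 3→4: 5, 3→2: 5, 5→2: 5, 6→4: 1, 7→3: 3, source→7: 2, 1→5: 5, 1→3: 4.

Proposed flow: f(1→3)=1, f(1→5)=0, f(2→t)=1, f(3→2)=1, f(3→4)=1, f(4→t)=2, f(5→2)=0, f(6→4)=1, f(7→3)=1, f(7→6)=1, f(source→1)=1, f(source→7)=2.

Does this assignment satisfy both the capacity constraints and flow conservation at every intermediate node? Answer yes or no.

Every edge has 0 ≤ f(e) ≤ cap(e).
At each intermediate node, inflow equals outflow.

Yes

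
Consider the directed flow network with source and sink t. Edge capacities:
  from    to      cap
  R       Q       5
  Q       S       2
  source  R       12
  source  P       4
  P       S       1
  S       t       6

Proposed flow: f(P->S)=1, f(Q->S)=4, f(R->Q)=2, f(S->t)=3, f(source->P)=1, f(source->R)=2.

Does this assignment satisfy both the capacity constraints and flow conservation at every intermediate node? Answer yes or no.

Capacity violated on Q->S: flow 4 > capacity 2.

No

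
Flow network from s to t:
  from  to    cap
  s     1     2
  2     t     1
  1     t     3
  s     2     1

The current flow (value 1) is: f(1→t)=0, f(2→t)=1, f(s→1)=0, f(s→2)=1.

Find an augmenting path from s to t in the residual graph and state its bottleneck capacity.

s→1→t, bottleneck 2

Residual along s→1→t: s→1: 2, 1→t: 3.
Bottleneck = min = 2.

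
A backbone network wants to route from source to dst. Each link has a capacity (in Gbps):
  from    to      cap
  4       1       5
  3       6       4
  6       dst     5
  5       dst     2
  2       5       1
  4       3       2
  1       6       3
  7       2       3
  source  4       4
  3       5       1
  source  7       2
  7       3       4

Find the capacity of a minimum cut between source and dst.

Max flow = 6 (via 4 augmenting paths).
In the residual at optimum, the set reachable from source is {source}.
Cut edges: source->7 (cap 2), source->4 (cap 4). Sum = 6.

6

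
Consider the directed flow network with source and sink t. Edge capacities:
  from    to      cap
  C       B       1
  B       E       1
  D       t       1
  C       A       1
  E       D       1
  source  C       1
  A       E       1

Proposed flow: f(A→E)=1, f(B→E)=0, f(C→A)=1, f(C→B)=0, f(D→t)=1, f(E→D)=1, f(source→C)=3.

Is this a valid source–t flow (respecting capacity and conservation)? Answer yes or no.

Capacity violated on source→C: flow 3 > capacity 1.

No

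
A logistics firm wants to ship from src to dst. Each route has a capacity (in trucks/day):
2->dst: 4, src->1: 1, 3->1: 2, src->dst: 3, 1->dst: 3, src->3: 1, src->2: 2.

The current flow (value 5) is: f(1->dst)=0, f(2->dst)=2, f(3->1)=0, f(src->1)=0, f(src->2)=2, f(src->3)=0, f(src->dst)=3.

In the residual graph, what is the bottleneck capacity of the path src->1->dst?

1

Residual capacities along the path: src->1: 1, 1->dst: 3.
Minimum is 1.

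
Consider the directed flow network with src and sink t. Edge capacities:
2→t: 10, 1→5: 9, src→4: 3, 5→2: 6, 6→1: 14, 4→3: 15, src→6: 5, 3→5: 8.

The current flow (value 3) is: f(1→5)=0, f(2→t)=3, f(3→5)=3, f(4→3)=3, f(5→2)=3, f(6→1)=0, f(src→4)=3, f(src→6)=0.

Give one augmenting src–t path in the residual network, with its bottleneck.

src→6→1→5→2→t, bottleneck 3

Residual along src→6→1→5→2→t: src→6: 5, 6→1: 14, 1→5: 9, 5→2: 3, 2→t: 7.
Bottleneck = min = 3.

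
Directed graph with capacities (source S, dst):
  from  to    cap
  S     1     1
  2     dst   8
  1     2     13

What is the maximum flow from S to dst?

Augment S→1→2→dst: bottleneck 1. Total 1.
No augmenting path remains in the residual graph.

1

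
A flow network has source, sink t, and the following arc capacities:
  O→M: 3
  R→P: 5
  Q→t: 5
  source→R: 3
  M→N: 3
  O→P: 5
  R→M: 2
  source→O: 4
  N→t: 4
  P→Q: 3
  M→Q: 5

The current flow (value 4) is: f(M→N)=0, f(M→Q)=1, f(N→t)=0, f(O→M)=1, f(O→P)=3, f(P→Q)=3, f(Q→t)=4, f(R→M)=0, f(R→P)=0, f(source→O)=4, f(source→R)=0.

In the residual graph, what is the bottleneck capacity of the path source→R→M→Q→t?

1

Residual capacities along the path: source→R: 3, R→M: 2, M→Q: 4, Q→t: 1.
Minimum is 1.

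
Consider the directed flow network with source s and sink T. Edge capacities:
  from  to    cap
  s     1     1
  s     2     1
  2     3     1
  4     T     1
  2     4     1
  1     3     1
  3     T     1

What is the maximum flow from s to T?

2

Augment s→2→4→T: bottleneck 1. Total 1.
Augment s→1→3→T: bottleneck 1. Total 2.
No augmenting path remains in the residual graph.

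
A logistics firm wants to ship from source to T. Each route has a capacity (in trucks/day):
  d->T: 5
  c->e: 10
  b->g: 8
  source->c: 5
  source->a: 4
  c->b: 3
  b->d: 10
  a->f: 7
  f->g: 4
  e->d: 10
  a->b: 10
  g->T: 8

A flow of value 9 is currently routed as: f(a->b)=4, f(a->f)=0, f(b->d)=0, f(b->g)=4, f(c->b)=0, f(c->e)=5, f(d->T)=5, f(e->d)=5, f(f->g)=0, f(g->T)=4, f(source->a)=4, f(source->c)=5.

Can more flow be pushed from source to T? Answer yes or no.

No

Residual reachable from source: {source}; T is not reachable.
Saturated cut: source->c, source->a with total capacity 9 = current flow value. Flow is maximum.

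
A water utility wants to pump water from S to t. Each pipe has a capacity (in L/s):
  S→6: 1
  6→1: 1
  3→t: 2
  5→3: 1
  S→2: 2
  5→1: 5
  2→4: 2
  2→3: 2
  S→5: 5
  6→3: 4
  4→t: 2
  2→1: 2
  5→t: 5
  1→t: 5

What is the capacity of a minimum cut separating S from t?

Max flow = 8 (via 3 augmenting paths).
In the residual at optimum, the set reachable from S is {S}.
Cut edges: S→2 (cap 2), S→5 (cap 5), S→6 (cap 1). Sum = 8.

8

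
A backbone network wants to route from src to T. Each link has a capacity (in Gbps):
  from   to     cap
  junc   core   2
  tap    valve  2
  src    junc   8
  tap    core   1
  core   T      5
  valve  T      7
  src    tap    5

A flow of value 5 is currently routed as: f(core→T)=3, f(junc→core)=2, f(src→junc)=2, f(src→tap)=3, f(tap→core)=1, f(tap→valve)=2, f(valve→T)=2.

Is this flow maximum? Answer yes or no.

Residual reachable from src: {junc, src, tap}; T is not reachable.
Saturated cut: tap→valve, tap→core, junc→core with total capacity 5 = current flow value. Flow is maximum.

Yes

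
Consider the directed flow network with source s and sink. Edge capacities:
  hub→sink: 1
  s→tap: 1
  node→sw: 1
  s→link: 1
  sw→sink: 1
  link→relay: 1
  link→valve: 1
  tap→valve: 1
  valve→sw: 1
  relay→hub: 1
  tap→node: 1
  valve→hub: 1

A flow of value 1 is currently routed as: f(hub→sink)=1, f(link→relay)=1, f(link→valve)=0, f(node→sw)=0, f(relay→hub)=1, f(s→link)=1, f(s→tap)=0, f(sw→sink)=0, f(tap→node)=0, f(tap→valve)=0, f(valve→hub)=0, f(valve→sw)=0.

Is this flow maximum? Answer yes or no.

No

Residual path s→tap→valve→sw→sink has bottleneck 1 > 0.
Pushing 1 along it raises the flow to 2, so the given flow is not maximum.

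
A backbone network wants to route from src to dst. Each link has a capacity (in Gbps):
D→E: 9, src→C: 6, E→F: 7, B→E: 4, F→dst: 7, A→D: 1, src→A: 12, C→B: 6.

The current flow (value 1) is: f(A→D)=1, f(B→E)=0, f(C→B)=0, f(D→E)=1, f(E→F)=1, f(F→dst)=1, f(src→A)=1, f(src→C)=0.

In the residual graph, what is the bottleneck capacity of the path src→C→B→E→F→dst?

4

Residual capacities along the path: src→C: 6, C→B: 6, B→E: 4, E→F: 6, F→dst: 6.
Minimum is 4.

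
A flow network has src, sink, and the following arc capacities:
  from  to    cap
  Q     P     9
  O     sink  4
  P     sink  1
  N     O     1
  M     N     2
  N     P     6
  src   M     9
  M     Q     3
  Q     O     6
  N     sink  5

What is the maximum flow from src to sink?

5

Augment src->M->N->sink: bottleneck 2. Total 2.
Augment src->M->Q->O->sink: bottleneck 3. Total 5.
No augmenting path remains in the residual graph.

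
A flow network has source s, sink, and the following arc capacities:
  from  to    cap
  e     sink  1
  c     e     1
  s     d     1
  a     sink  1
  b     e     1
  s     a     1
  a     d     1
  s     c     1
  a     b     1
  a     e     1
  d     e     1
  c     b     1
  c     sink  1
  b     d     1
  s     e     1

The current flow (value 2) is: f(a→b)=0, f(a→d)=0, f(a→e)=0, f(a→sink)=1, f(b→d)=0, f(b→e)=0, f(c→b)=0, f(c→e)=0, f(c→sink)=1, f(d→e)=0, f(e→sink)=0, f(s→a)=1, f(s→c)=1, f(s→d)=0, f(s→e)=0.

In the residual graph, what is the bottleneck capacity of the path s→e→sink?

1

Residual capacities along the path: s→e: 1, e→sink: 1.
Minimum is 1.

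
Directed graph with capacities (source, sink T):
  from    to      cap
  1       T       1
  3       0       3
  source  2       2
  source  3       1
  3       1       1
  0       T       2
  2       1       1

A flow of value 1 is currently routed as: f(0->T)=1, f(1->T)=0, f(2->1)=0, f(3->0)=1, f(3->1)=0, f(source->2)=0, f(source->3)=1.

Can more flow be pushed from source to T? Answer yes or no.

Yes

Residual path source->2->1->T has bottleneck 1 > 0.
Pushing 1 along it raises the flow to 2, so the given flow is not maximum.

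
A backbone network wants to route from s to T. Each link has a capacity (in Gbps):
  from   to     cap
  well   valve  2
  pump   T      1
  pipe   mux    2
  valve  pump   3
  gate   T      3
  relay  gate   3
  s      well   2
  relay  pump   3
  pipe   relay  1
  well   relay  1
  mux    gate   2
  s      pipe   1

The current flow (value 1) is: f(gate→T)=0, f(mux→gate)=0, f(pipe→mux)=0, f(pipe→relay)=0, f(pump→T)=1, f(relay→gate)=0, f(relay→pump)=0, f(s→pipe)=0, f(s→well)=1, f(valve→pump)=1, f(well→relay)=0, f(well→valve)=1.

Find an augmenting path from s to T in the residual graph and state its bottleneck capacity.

s→well→relay→gate→T, bottleneck 1

Residual along s→well→relay→gate→T: s→well: 1, well→relay: 1, relay→gate: 3, gate→T: 3.
Bottleneck = min = 1.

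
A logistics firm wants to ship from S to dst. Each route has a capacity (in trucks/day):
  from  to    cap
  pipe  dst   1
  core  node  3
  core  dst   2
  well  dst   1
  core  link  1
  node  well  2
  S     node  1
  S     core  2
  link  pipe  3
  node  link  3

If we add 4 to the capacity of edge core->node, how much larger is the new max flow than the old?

Original max flow = 3.
Edge core->node does not cross the min cut (source side {S}), so extra capacity there cannot help.
New max flow = 3. Increase = 0.

0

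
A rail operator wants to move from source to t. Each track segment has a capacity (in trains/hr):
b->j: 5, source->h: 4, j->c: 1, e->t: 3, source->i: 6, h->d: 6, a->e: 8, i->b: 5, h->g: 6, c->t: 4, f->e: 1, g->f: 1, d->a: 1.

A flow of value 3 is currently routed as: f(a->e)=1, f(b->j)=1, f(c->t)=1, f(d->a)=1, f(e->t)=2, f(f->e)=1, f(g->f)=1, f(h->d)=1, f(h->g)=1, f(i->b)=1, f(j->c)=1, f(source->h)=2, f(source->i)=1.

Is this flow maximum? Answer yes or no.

Residual reachable from source: {b, d, g, h, i, j, source}; t is not reachable.
Saturated cut: d->a, g->f, j->c with total capacity 3 = current flow value. Flow is maximum.

Yes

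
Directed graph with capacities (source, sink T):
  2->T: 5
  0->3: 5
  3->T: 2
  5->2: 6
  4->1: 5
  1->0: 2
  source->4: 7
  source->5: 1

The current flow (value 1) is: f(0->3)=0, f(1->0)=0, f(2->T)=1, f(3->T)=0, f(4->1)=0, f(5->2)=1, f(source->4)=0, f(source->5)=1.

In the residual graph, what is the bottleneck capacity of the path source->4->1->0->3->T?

2

Residual capacities along the path: source->4: 7, 4->1: 5, 1->0: 2, 0->3: 5, 3->T: 2.
Minimum is 2.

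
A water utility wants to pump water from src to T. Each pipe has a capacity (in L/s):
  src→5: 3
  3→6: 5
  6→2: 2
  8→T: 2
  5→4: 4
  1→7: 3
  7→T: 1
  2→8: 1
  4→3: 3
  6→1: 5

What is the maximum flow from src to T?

2

Augment src→5→4→3→6→1→7→T: bottleneck 1. Total 1.
Augment src→5→4→3→6→2→8→T: bottleneck 1. Total 2.
No augmenting path remains in the residual graph.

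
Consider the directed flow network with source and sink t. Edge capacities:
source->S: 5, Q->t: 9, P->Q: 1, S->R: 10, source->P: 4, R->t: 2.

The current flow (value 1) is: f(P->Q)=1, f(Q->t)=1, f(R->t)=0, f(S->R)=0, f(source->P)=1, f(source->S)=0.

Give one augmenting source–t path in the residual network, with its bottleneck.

Residual along source->S->R->t: source->S: 5, S->R: 10, R->t: 2.
Bottleneck = min = 2.

source->S->R->t, bottleneck 2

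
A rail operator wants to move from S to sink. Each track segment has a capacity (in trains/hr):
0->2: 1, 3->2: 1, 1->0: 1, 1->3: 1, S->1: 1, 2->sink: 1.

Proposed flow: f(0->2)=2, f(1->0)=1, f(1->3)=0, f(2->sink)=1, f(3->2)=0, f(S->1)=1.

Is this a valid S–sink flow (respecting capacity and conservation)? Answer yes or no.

No

Capacity violated on 0->2: flow 2 > capacity 1.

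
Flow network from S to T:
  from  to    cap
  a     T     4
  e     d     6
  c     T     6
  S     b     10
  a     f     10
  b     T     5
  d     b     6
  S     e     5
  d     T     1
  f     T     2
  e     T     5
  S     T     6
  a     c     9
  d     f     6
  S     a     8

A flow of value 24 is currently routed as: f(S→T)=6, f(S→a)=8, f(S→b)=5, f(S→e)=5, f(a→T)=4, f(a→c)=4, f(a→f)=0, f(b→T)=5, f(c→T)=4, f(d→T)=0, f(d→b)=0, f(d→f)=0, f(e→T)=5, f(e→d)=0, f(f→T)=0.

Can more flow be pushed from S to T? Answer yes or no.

Residual reachable from S: {S, b}; T is not reachable.
Saturated cut: S→e, S→a, S→T, b→T with total capacity 24 = current flow value. Flow is maximum.

No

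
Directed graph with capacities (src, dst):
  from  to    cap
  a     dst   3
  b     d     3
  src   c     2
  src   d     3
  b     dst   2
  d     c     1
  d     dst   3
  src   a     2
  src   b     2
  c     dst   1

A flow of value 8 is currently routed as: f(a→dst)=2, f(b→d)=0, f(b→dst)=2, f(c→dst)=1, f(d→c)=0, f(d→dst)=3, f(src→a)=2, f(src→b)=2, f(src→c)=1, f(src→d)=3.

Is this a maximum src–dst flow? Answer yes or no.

Yes

Residual reachable from src: {c, src}; dst is not reachable.
Saturated cut: src→b, src→d, src→a, c→dst with total capacity 8 = current flow value. Flow is maximum.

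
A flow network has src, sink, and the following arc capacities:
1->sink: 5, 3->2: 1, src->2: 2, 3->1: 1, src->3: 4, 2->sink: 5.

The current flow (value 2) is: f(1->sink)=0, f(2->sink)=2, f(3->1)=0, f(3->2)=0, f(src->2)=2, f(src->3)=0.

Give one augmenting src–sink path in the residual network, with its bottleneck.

src->3->2->sink, bottleneck 1

Residual along src->3->2->sink: src->3: 4, 3->2: 1, 2->sink: 3.
Bottleneck = min = 1.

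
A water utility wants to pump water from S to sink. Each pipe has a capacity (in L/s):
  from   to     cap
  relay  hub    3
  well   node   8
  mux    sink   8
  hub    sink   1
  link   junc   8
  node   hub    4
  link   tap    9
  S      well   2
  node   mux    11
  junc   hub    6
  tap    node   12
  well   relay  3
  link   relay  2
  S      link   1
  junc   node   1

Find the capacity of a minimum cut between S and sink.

Max flow = 3 (via 2 augmenting paths).
In the residual at optimum, the set reachable from S is {S}.
Cut edges: S→link (cap 1), S→well (cap 2). Sum = 3.

3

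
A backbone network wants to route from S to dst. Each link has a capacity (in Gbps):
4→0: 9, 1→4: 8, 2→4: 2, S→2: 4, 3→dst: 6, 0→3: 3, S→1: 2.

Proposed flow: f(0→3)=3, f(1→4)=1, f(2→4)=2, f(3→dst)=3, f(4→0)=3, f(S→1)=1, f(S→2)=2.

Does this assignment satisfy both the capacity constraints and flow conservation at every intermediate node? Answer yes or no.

Every edge has 0 ≤ f(e) ≤ cap(e).
At each intermediate node, inflow equals outflow.

Yes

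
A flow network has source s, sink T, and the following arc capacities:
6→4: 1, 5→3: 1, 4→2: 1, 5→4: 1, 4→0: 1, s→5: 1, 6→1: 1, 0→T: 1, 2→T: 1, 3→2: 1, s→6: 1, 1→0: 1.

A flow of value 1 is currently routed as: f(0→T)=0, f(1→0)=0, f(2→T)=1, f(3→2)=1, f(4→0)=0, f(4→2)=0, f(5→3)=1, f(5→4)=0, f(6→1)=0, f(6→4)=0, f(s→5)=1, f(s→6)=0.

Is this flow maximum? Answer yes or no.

No

Residual path s→6→4→0→T has bottleneck 1 > 0.
Pushing 1 along it raises the flow to 2, so the given flow is not maximum.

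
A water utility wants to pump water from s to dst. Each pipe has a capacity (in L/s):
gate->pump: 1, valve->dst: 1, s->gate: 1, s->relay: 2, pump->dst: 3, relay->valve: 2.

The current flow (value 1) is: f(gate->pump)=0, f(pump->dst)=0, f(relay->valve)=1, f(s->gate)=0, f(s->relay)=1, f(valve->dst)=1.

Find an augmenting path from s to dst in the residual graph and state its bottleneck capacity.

Residual along s->gate->pump->dst: s->gate: 1, gate->pump: 1, pump->dst: 3.
Bottleneck = min = 1.

s->gate->pump->dst, bottleneck 1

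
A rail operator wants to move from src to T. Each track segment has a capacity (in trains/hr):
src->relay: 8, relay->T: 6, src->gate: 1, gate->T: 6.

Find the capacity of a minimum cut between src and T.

Max flow = 7 (via 2 augmenting paths).
In the residual at optimum, the set reachable from src is {relay, src}.
Cut edges: src->gate (cap 1), relay->T (cap 6). Sum = 7.

7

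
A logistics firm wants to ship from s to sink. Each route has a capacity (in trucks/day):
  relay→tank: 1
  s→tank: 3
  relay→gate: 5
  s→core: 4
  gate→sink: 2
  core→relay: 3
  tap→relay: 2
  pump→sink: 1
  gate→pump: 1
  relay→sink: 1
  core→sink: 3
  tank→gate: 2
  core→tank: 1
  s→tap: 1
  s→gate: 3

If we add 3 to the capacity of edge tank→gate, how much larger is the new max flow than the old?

0

Original max flow = 7.
Edge tank→gate does not cross the min cut (source side {core, gate, relay, s, tank, tap}), so extra capacity there cannot help.
New max flow = 7. Increase = 0.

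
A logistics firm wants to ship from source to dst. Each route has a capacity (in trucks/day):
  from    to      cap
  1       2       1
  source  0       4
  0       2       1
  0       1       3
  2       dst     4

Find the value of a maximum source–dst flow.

2

Augment source→0→2→dst: bottleneck 1. Total 1.
Augment source→0→1→2→dst: bottleneck 1. Total 2.
No augmenting path remains in the residual graph.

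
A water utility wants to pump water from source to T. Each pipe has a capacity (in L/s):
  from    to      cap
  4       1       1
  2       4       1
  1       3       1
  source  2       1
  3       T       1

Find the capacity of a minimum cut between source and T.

1

Max flow = 1 (via 1 augmenting path).
In the residual at optimum, the set reachable from source is {source}.
Cut edges: source->2 (cap 1). Sum = 1.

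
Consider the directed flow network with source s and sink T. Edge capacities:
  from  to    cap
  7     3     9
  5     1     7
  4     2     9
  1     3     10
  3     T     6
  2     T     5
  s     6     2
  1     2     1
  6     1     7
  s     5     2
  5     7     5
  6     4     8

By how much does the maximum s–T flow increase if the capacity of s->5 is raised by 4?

Original max flow = 4.
After raising cap(s->5), augmenting paths through that edge carry 4 more units.
New max flow = 8. Increase = 4.

4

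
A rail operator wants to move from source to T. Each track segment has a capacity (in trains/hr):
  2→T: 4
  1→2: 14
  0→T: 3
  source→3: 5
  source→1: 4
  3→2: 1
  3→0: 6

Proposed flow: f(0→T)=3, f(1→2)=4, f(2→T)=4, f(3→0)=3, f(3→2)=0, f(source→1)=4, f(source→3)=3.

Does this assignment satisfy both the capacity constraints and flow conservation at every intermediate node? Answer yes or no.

Yes

Every edge has 0 ≤ f(e) ≤ cap(e).
At each intermediate node, inflow equals outflow.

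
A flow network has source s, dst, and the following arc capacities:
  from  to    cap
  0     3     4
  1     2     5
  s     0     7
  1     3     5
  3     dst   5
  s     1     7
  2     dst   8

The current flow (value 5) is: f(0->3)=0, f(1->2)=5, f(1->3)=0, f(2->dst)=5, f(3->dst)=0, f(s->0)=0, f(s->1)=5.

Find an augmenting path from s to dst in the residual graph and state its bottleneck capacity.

Residual along s->1->3->dst: s->1: 2, 1->3: 5, 3->dst: 5.
Bottleneck = min = 2.

s->1->3->dst, bottleneck 2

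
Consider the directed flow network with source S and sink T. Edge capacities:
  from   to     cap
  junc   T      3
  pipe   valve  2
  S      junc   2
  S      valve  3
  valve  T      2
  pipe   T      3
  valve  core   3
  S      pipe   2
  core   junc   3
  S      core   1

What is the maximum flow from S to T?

7

Augment S->pipe->T: bottleneck 2. Total 2.
Augment S->valve->T: bottleneck 2. Total 4.
Augment S->junc->T: bottleneck 2. Total 6.
Augment S->core->junc->T: bottleneck 1. Total 7.
No augmenting path remains in the residual graph.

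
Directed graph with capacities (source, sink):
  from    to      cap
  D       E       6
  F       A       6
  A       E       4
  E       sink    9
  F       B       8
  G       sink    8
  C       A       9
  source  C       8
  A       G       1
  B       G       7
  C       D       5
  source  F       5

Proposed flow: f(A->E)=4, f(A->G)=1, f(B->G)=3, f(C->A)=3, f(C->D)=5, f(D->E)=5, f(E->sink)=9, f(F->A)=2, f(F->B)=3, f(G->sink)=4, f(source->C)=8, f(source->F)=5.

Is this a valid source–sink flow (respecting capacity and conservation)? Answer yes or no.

Every edge has 0 ≤ f(e) ≤ cap(e).
At each intermediate node, inflow equals outflow.

Yes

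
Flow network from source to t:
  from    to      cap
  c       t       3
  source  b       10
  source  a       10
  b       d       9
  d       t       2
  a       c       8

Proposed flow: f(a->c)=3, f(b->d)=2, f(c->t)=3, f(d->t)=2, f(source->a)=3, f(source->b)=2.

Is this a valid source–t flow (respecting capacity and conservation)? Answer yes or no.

Every edge has 0 ≤ f(e) ≤ cap(e).
At each intermediate node, inflow equals outflow.

Yes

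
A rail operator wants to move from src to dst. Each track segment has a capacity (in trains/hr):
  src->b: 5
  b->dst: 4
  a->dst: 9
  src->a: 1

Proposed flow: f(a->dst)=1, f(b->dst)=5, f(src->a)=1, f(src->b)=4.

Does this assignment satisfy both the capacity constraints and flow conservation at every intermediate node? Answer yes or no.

No

Capacity violated on b->dst: flow 5 > capacity 4.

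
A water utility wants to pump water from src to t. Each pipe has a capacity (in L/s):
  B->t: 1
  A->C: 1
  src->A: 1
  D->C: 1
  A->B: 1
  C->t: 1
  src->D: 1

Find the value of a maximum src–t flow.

Augment src->A->B->t: bottleneck 1. Total 1.
Augment src->D->C->t: bottleneck 1. Total 2.
No augmenting path remains in the residual graph.

2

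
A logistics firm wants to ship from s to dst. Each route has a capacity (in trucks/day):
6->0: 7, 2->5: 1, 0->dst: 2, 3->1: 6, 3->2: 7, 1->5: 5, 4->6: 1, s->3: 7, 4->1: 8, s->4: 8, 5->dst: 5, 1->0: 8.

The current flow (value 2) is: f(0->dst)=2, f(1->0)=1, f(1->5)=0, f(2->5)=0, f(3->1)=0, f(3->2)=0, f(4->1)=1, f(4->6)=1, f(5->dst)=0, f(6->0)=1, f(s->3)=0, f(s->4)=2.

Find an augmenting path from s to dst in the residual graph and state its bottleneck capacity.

Residual along s->4->1->5->dst: s->4: 6, 4->1: 7, 1->5: 5, 5->dst: 5.
Bottleneck = min = 5.

s->4->1->5->dst, bottleneck 5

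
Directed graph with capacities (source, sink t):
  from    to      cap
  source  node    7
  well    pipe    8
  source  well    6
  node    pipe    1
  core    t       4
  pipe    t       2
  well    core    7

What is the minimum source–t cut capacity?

6

Max flow = 6 (via 2 augmenting paths).
In the residual at optimum, the set reachable from source is {core, node, pipe, source, well}.
Cut edges: core→t (cap 4), pipe→t (cap 2). Sum = 6.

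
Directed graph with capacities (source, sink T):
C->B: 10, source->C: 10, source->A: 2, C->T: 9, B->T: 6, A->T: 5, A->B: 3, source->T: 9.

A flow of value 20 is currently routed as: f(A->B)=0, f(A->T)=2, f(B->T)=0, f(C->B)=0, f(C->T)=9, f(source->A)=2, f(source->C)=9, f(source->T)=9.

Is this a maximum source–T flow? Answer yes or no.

Residual path source->C->B->T has bottleneck 1 > 0.
Pushing 1 along it raises the flow to 21, so the given flow is not maximum.

No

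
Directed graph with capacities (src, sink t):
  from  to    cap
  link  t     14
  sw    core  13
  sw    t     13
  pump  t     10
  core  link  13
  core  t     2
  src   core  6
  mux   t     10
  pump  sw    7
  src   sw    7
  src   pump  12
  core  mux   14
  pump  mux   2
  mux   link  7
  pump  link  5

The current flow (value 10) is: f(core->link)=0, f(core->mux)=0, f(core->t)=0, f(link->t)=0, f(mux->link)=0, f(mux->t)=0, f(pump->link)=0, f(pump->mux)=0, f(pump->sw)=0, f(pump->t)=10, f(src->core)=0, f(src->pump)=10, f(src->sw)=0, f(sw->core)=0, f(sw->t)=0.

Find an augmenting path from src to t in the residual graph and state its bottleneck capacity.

Residual along src->sw->t: src->sw: 7, sw->t: 13.
Bottleneck = min = 7.

src->sw->t, bottleneck 7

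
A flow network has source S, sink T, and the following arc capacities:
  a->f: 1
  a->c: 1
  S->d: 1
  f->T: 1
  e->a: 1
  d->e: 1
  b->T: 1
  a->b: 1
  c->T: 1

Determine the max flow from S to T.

Augment S->d->e->a->c->T: bottleneck 1. Total 1.
No augmenting path remains in the residual graph.

1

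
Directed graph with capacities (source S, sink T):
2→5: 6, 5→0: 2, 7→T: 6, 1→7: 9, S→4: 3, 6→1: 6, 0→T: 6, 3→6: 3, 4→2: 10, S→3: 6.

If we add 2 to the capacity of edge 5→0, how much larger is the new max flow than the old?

Original max flow = 5.
After raising cap(5→0), augmenting paths through that edge carry 1 more unit.
New max flow = 6. Increase = 1.

1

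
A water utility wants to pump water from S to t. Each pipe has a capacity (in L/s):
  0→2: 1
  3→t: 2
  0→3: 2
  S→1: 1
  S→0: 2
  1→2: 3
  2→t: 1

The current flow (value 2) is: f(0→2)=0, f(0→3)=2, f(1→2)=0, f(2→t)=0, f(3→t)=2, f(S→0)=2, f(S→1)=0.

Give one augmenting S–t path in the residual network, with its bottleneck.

Residual along S→1→2→t: S→1: 1, 1→2: 3, 2→t: 1.
Bottleneck = min = 1.

S→1→2→t, bottleneck 1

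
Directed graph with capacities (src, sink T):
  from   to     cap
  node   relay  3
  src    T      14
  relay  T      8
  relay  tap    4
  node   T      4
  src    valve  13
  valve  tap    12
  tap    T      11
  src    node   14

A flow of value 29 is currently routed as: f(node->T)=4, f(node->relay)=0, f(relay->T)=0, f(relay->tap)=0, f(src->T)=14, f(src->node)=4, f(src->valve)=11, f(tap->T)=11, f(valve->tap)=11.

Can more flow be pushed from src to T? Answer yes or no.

Yes

Residual path src->node->relay->T has bottleneck 3 > 0.
Pushing 3 along it raises the flow to 32, so the given flow is not maximum.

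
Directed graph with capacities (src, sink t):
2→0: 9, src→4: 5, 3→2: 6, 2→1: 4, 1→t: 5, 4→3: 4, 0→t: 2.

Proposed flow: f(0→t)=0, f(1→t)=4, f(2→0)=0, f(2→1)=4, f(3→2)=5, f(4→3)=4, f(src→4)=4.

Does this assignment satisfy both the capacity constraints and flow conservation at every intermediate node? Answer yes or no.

No

Conservation fails at 3: inflow 4 ≠ outflow 5.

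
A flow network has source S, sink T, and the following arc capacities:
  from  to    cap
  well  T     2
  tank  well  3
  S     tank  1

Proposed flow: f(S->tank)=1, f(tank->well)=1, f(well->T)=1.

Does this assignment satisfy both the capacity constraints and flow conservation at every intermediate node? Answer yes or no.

Yes

Every edge has 0 ≤ f(e) ≤ cap(e).
At each intermediate node, inflow equals outflow.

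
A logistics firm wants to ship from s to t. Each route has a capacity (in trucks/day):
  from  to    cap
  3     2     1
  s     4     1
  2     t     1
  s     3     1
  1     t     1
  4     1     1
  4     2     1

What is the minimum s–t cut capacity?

2

Max flow = 2 (via 2 augmenting paths).
In the residual at optimum, the set reachable from s is {s}.
Cut edges: s->4 (cap 1), s->3 (cap 1). Sum = 2.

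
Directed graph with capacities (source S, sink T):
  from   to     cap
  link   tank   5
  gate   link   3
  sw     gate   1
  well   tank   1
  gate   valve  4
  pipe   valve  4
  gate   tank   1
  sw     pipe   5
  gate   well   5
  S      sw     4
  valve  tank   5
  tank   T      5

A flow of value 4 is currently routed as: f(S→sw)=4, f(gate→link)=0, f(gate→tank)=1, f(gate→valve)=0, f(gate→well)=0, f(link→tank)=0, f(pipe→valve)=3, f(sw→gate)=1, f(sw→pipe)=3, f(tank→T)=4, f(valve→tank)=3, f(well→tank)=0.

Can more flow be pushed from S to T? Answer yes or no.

No

Residual reachable from S: {S}; T is not reachable.
Saturated cut: S→sw with total capacity 4 = current flow value. Flow is maximum.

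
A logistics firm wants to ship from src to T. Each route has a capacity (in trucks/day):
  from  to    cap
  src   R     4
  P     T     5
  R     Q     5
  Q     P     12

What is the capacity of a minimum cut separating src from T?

Max flow = 4 (via 1 augmenting path).
In the residual at optimum, the set reachable from src is {src}.
Cut edges: src→R (cap 4). Sum = 4.

4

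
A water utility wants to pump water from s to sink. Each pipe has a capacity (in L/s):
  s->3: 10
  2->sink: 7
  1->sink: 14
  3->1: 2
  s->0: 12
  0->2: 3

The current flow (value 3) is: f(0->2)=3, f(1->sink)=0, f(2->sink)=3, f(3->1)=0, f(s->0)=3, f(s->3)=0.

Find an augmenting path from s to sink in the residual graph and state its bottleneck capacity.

Residual along s->3->1->sink: s->3: 10, 3->1: 2, 1->sink: 14.
Bottleneck = min = 2.

s->3->1->sink, bottleneck 2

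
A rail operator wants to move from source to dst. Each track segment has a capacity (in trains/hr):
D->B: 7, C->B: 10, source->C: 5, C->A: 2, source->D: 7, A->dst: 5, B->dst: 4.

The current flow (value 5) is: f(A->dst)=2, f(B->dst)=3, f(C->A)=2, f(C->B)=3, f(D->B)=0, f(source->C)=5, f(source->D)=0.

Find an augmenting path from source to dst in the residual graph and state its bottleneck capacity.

Residual along source->D->B->dst: source->D: 7, D->B: 7, B->dst: 1.
Bottleneck = min = 1.

source->D->B->dst, bottleneck 1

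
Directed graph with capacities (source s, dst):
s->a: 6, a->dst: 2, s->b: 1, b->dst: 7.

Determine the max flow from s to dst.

3

Augment s->a->dst: bottleneck 2. Total 2.
Augment s->b->dst: bottleneck 1. Total 3.
No augmenting path remains in the residual graph.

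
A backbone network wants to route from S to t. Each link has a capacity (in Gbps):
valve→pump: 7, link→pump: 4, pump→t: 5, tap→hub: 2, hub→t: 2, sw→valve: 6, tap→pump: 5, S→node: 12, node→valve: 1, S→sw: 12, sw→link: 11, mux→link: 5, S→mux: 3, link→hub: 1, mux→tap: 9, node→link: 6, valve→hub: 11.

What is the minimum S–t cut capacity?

7

Max flow = 7 (via 4 augmenting paths).
In the residual at optimum, the set reachable from S is {S, hub, link, mux, node, pump, sw, tap, valve}.
Cut edges: hub→t (cap 2), pump→t (cap 5). Sum = 7.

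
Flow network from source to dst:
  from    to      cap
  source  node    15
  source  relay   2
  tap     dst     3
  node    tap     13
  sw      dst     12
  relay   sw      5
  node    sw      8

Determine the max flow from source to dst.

13

Augment source→relay→sw→dst: bottleneck 2. Total 2.
Augment source→node→sw→dst: bottleneck 8. Total 10.
Augment source→node→tap→dst: bottleneck 3. Total 13.
No augmenting path remains in the residual graph.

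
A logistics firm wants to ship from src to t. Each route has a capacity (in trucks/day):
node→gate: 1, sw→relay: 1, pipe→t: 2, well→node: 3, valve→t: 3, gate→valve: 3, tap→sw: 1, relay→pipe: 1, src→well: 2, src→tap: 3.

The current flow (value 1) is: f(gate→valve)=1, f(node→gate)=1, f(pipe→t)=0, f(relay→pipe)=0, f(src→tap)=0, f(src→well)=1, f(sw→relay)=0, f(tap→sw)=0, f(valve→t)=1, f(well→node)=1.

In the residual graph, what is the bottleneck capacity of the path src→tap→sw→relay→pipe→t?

1

Residual capacities along the path: src→tap: 3, tap→sw: 1, sw→relay: 1, relay→pipe: 1, pipe→t: 2.
Minimum is 1.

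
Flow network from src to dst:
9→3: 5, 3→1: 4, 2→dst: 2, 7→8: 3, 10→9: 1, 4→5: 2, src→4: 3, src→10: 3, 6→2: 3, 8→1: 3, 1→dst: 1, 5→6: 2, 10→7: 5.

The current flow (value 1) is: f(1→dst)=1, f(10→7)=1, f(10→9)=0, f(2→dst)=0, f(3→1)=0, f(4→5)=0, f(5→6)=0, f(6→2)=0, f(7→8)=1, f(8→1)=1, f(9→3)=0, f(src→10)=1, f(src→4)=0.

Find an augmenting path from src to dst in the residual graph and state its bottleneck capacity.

Residual along src→4→5→6→2→dst: src→4: 3, 4→5: 2, 5→6: 2, 6→2: 3, 2→dst: 2.
Bottleneck = min = 2.

src→4→5→6→2→dst, bottleneck 2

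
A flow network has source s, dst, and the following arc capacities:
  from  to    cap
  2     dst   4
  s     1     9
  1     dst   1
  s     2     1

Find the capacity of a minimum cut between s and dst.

Max flow = 2 (via 2 augmenting paths).
In the residual at optimum, the set reachable from s is {1, s}.
Cut edges: s->2 (cap 1), 1->dst (cap 1). Sum = 2.

2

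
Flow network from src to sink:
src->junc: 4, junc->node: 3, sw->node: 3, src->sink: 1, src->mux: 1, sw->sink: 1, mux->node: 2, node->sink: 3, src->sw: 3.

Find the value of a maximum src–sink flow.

5

Augment src->sink: bottleneck 1. Total 1.
Augment src->sw->sink: bottleneck 1. Total 2.
Augment src->mux->node->sink: bottleneck 1. Total 3.
Augment src->junc->node->sink: bottleneck 2. Total 5.
No augmenting path remains in the residual graph.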